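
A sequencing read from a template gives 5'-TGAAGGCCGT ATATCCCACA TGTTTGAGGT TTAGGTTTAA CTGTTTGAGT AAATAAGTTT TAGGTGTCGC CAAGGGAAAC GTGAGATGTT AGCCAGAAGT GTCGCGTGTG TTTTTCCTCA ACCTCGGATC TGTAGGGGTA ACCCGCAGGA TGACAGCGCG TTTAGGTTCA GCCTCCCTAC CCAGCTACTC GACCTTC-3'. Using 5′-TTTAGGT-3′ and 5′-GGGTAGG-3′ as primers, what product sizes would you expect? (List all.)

The forward primer TTTAGGT matches the top strand at positions 30–36, 59–65, 161–167.
The reverse primer's reverse complement is CCTACCC, matching at positions 176–182.
Each forward site pairs with the reverse site to give a product ending at position 182: sizes 153, 124, 22 bp.

153 bp, 124 bp, 22 bp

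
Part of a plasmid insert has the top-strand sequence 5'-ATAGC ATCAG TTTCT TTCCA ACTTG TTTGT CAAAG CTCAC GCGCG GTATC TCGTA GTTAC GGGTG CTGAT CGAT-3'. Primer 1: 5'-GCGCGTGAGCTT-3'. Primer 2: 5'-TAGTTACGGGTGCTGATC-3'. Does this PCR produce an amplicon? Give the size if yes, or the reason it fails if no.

Primer 1 (GCGCGTGAGCTT) has reverse complement AAGCTCACGCGC, which matches the top strand at positions 33–44; primer 1 anneals to the top strand there with its 3' end pointing upstream toward position 33.
Primer 2 (TAGTTACGGGTGCTGATC) matches the top strand directly at positions 54–71; it anneals to the bottom strand with its 3' end pointing downstream toward position 71.
The 3' ends diverge (primer 1 extends toward position 1, primer 2 toward position 74), so the primers never converge on a shared product.

No product — the primers' 3' ends point away from each other.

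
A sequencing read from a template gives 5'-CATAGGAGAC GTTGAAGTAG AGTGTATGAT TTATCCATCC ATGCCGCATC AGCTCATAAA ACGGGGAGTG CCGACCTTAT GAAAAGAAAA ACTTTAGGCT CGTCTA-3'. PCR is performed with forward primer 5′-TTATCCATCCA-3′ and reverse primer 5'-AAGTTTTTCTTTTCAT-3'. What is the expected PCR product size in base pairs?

The forward primer matches the template at positions 31–41.
The reverse primer's reverse complement is ATGAAAAGAAAAACTT, which matches the template at positions 79–94.
The product runs from position 31 to position 94, so its length is 94 − 31 + 1 = 64 bp.

64 bp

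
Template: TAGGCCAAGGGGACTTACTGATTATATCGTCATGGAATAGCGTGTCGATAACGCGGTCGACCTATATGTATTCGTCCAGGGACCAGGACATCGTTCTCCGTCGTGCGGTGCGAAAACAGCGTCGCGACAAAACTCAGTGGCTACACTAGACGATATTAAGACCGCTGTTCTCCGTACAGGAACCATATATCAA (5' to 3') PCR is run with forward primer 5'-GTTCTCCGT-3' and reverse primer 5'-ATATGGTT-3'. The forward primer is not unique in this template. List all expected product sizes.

96 bp, 22 bp

The forward primer GTTCTCCGT matches the top strand at positions 93–101, 167–175.
The reverse primer's reverse complement is AACCATAT, matching at positions 181–188.
Each forward site pairs with the reverse site to give a product ending at position 188: sizes 96, 22 bp.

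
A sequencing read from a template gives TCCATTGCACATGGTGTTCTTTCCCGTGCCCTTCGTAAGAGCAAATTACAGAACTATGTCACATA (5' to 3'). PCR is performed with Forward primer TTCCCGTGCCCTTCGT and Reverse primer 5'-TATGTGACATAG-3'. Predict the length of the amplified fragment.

45 bp

Scanning the template, TTCCCGTGCCCTTCGT occurs at positions 21–36; this primer anneals to the bottom strand there with its 3' end pointing downstream.
The reverse primer's reverse complement is CTATGTCACATA, which matches the template at positions 54–65.
Product length = (reverse-primer end) − (forward-primer start) + 1 = 65 − 21 + 1 = 45 bp.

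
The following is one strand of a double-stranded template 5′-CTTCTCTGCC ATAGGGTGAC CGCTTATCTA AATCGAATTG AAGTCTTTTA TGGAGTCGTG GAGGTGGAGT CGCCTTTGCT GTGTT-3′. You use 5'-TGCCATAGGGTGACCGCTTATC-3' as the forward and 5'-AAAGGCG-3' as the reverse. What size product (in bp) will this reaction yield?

Scanning the template, TGCCATAGGGTGACCGCTTATC occurs at positions 7–28; this primer anneals to the bottom strand there with its 3' end pointing downstream.
Reverse complement of the reverse primer: CGCCTTT. This occurs on the top strand at positions 71–77.
The product runs from position 7 to position 77, so its length is 77 − 7 + 1 = 71 bp.

71 bp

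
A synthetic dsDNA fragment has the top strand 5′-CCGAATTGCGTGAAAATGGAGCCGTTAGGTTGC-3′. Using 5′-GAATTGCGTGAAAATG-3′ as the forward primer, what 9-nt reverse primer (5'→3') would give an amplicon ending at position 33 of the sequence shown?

5'-GCAACCTAA-3'

The forward primer binds at positions 3–18; the product's 3' end on the top strand is position 33.
The reverse primer anneals to the top strand over positions 25–33, i.e. to TTAGGTTGC.
Its sequence written 5'→3' is the reverse complement: GCAACCTAA.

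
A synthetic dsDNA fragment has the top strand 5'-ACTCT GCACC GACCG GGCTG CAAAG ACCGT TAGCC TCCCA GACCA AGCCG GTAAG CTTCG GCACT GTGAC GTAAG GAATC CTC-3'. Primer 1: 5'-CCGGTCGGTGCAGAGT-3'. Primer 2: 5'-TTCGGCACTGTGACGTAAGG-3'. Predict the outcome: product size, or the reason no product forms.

No product — the primers' 3' ends point away from each other.

Primer 1 (CCGGTCGGTGCAGAGT) has reverse complement ACTCTGCACCGACCGG, which matches the top strand at positions 1–16; primer 1 anneals to the top strand there with its 3' end pointing upstream toward position 1.
Primer 2 (TTCGGCACTGTGACGTAAGG) matches the top strand directly at positions 57–76; it anneals to the bottom strand with its 3' end pointing downstream toward position 76.
The 3' ends diverge (primer 1 extends toward position 1, primer 2 toward position 83), so the primers never converge on a shared product.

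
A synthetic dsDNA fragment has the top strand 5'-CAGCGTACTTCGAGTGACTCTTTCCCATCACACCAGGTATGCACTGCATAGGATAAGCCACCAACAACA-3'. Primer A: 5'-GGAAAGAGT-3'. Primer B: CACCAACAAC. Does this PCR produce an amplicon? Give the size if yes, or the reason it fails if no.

Primer A (GGAAAGAGT) has reverse complement ACTCTTTCC, which matches the top strand at positions 17–25; primer A anneals to the top strand there with its 3' end pointing upstream toward position 17.
Primer B (CACCAACAAC) matches the top strand directly at positions 59–68; it anneals to the bottom strand with its 3' end pointing downstream toward position 68.
The 3' ends diverge (primer A extends toward position 1, primer B toward position 69), so the primers never converge on a shared product.

No product — the primers' 3' ends point away from each other.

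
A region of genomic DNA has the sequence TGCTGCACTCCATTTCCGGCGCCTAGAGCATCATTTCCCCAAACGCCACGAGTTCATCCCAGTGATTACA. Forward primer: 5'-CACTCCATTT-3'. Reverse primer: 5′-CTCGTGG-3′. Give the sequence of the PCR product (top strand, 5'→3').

Scanning the template, CACTCCATTT occurs at positions 6–15; this primer anneals to the bottom strand there with its 3' end pointing downstream.
The reverse primer's reverse complement is CCACGAG, which matches the template at positions 46–52.
The product is the template from position 6 through 52 (47 bp).

5'-CACTCCATTTCCGGCGCCTAGAGCATCATTTCCCCAAACGCCACGAG-3'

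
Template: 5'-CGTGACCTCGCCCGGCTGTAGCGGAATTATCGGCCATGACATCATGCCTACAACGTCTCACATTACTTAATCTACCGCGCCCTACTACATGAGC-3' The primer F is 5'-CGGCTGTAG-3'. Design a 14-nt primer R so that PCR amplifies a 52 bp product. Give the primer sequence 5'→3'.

The forward primer binds at positions 13–21, so a 52 bp product ends at position 13 + 52 − 1 = 64.
The reverse primer anneals to the top strand over positions 51–64, i.e. to CAACGTCTCACATT.
Its sequence written 5'→3' is the reverse complement: AATGTGAGACGTTG.

5'-AATGTGAGACGTTG-3'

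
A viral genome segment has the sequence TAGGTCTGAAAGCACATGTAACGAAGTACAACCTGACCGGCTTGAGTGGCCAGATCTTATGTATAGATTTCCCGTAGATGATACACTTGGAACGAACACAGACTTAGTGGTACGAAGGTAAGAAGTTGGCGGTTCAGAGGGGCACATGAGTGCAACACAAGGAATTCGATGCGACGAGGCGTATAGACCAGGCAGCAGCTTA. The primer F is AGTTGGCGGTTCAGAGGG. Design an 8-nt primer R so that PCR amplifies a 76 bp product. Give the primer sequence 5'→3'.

The forward primer binds at positions 124–141, so a 76 bp product ends at position 124 + 76 − 1 = 199.
The reverse primer anneals to the top strand over positions 192–199, i.e. to GCAGCAGC.
Its sequence written 5'→3' is the reverse complement: GCTGCTGC.

5'-GCTGCTGC-3'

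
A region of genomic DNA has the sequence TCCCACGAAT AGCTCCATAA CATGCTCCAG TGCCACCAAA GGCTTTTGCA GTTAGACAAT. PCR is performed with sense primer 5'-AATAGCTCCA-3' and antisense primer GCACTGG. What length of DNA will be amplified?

26 bp

The forward primer matches the template at positions 8–17.
Reverse complement of the reverse primer: CCAGTGC. This occurs on the top strand at positions 27–33.
Amplicon spans positions 8–33: 26 bp.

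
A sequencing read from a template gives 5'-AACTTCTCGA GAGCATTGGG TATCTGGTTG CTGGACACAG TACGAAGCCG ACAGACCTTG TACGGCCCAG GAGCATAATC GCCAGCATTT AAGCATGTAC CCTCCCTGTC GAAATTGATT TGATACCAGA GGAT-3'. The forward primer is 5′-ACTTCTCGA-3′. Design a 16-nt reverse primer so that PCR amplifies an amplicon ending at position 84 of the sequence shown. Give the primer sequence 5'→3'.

5'-TGGCGATTATGCTCCT-3'

The forward primer binds at positions 2–10; the product's 3' end on the top strand is position 84.
The reverse primer anneals to the top strand over positions 69–84, i.e. to AGGAGCATAATCGCCA.
Its sequence written 5'→3' is the reverse complement: TGGCGATTATGCTCCT.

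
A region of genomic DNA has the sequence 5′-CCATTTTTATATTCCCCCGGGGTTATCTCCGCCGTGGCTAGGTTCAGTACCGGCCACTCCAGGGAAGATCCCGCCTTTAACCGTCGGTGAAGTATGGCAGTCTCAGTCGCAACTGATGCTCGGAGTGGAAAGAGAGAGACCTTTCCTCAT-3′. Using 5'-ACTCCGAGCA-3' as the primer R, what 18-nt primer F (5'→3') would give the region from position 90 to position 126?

5'-AAGTATGGCAGTCTCAGT-3'

The reverse primer's reverse complement TGCTCGGAGT matches the template at positions 117–126; the product starts at position 90.
The forward primer is identical to the top strand over positions 90–107: AAGTATGGCAGTCTCAGT.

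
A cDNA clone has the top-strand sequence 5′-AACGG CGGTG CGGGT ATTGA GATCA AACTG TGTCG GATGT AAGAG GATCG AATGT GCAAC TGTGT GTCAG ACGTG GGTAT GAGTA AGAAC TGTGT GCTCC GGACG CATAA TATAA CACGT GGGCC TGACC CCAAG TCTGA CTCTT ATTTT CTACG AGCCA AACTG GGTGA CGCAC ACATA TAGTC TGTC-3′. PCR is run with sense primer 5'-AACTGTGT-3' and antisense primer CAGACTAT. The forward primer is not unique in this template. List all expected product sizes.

The forward primer AACTGTGT matches the top strand at positions 26–33, 58–65, 88–95.
The reverse primer's reverse complement is ATAGTCTG, matching at positions 180–187.
Each forward site pairs with the reverse site to give a product ending at position 187: sizes 162, 130, 100 bp.

162 bp, 130 bp, 100 bp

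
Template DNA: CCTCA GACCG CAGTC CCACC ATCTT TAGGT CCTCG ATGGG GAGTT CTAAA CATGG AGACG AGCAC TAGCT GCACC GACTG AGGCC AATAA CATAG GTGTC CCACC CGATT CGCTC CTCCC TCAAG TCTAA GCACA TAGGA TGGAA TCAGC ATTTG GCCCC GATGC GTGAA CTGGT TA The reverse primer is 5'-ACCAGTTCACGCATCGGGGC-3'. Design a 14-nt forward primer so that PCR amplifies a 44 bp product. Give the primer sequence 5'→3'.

5'-CACATAGGATGGAA-3'

The reverse primer's reverse complement GCCCCGATGCGTGAACTGGT matches the template at positions 156–175, so the product ends at position 175.
A 44 bp product then starts at position 175 − 44 + 1 = 132.
The forward primer is identical to the top strand there: CACATAGGATGGAA.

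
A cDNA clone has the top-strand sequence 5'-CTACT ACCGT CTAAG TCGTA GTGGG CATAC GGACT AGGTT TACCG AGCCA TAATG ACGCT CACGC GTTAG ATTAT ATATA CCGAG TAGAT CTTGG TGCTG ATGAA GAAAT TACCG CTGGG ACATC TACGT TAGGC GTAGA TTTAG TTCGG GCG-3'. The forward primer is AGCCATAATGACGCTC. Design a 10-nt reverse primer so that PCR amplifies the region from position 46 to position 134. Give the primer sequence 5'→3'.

5'-CCTAACGTAG-3'

The product's 3' end on the top strand is position 134.
The reverse primer anneals to the top strand over positions 125–134, i.e. to CTACGTTAGG.
Its sequence written 5'→3' is the reverse complement: CCTAACGTAG.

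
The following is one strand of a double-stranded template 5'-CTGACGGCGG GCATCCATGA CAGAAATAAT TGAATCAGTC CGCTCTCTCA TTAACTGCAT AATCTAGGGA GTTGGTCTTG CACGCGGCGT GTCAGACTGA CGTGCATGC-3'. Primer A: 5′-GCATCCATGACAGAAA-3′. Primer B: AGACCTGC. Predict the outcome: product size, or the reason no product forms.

Primer B (AGACCTGC) does not match the top strand, and its reverse complement GCAGGTCT does not match either.
With no annealing site for primer B, no amplification occurs.

No product — primer B has no binding site in the template.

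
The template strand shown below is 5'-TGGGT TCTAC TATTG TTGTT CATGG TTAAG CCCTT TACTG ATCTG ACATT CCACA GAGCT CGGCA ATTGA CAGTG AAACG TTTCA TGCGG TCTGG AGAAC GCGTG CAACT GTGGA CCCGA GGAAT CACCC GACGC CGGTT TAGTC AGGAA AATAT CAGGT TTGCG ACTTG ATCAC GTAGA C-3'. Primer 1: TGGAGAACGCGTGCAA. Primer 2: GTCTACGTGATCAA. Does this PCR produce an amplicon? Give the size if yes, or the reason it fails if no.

Primer 1 (TGGAGAACGCGTGCAA) matches the top strand at positions 93–108; it acts as a forward primer.
Primer 2's reverse complement is TTGATCACGTAGAC, matching the top strand at positions 168–181; it acts as a reverse primer.
The 3' ends face each other across positions 93–181, giving an 89 bp product.

Yes — an 89 bp product.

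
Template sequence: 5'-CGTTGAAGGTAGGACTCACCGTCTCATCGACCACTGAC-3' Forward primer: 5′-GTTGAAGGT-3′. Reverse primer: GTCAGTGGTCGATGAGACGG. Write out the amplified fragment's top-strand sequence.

5'-GTTGAAGGTAGGACTCACCGTCTCATCGACCACTGAC-3'

Forward primer GTTGAAGGT is found on the top strand at positions 2–10.
Reverse complement of the reverse primer: CCGTCTCATCGACCACTGAC. This occurs on the top strand at positions 19–38.
The product is the template from position 2 through 38 (37 bp).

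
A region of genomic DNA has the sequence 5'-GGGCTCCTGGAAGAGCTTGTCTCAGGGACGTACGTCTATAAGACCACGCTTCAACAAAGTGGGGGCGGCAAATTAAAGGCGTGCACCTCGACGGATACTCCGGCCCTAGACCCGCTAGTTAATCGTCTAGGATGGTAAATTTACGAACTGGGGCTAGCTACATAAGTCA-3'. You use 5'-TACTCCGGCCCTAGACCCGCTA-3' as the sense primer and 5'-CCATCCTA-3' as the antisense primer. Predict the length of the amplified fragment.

40 bp

The forward primer matches the template at positions 96–117.
The reverse primer's reverse complement is TAGGATGG, which matches the template at positions 128–135.
Product length = (reverse-primer end) − (forward-primer start) + 1 = 135 − 96 + 1 = 40 bp.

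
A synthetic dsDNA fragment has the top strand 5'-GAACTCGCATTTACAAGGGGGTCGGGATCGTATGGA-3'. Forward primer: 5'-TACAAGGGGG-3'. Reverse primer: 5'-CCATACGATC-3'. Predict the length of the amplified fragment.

24 bp

Scanning the template, TACAAGGGGG occurs at positions 12–21; this primer anneals to the bottom strand there with its 3' end pointing downstream.
The reverse primer's reverse complement is GATCGTATGG, which matches the template at positions 26–35.
The product runs from position 12 to position 35, so its length is 35 − 12 + 1 = 24 bp.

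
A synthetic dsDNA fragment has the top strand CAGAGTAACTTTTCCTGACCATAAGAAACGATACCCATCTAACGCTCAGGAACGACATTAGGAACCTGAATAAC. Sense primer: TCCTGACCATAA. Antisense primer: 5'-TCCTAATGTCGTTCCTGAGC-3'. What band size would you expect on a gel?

51 bp

Forward primer TCCTGACCATAA is found on the top strand at positions 13–24.
Taking the reverse complement of TCCTAATGTCGTTCCTGAGC gives GCTCAGGAACGACATTAGGA, found at positions 44–63 on the template; the primer anneals here to the top strand with its 3' end pointing upstream.
Product length = (reverse-primer end) − (forward-primer start) + 1 = 63 − 13 + 1 = 51 bp.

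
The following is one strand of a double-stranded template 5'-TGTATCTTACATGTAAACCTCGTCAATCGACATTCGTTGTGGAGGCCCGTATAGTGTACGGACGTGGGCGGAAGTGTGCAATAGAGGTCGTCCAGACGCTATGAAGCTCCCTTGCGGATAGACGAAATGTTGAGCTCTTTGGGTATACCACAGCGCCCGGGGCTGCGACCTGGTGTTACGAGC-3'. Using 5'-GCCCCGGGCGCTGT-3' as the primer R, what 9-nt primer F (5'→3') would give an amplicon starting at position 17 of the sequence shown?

5'-ACCTCGTCA-3'

The reverse primer's reverse complement ACAGCGCCCGGGGC matches the template at positions 150–163; the product starts at position 17.
The forward primer is identical to the top strand over positions 17–25: ACCTCGTCA.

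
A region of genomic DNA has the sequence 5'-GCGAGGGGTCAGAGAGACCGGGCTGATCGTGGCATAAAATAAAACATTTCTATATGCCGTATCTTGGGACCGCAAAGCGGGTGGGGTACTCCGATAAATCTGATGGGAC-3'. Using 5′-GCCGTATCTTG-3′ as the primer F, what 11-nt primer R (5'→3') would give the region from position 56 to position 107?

5'-CCCATCAGATT-3'

The product's 3' end on the top strand is position 107.
The reverse primer anneals to the top strand over positions 97–107, i.e. to AATCTGATGGG.
Its sequence written 5'→3' is the reverse complement: CCCATCAGATT.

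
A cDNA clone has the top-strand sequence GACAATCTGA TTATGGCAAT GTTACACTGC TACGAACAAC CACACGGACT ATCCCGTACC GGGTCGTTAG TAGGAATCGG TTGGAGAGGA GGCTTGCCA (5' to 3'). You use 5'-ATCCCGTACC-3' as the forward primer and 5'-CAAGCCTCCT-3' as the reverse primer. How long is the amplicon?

46 bp

Scanning the template, ATCCCGTACC occurs at positions 51–60; this primer anneals to the bottom strand there with its 3' end pointing downstream.
The reverse primer's reverse complement is AGGAGGCTTG, which matches the template at positions 87–96.
Product length = (reverse-primer end) − (forward-primer start) + 1 = 96 − 51 + 1 = 46 bp.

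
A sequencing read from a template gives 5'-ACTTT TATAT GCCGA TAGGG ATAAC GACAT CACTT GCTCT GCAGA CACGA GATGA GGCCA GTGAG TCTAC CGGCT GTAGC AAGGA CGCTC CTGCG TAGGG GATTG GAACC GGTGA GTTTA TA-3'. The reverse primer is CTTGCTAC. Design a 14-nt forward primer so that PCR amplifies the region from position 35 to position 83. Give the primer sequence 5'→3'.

5'-TGCTCTGCAGACAC-3'

The reverse primer's reverse complement GTAGCAAG matches the template at positions 76–83; the product starts at position 35.
The forward primer is identical to the top strand over positions 35–48: TGCTCTGCAGACAC.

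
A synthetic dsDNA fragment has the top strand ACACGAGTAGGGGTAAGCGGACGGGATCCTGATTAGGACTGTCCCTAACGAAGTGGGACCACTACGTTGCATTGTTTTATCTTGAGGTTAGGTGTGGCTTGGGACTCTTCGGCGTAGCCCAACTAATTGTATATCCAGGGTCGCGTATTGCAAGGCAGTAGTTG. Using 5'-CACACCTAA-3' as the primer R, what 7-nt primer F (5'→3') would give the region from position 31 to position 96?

The reverse primer's reverse complement TTAGGTGTG matches the template at positions 88–96; the product starts at position 31.
The forward primer is identical to the top strand over positions 31–37: GATTAGG.

5'-GATTAGG-3'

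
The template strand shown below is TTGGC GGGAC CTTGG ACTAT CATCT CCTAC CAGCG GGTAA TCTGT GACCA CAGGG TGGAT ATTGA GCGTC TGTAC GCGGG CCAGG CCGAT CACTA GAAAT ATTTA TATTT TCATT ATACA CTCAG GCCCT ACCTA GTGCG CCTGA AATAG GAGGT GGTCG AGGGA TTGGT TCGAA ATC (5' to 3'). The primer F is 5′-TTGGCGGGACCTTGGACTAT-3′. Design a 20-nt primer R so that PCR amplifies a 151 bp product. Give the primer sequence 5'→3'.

The forward primer binds at positions 1–20, so a 151 bp product ends at position 1 + 151 − 1 = 151.
The reverse primer anneals to the top strand over positions 132–151, i.e. to CCTAGTGCGCCTGAAATAGG.
Its sequence written 5'→3' is the reverse complement: CCTATTTCAGGCGCACTAGG.

5'-CCTATTTCAGGCGCACTAGG-3'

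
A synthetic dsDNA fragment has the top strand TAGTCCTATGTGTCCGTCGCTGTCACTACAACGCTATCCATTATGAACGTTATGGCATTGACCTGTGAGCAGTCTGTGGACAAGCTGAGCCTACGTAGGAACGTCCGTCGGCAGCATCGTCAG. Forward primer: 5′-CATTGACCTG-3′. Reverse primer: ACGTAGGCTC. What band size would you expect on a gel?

The forward primer matches the template at positions 56–65.
The reverse primer's reverse complement is GAGCCTACGT, which matches the template at positions 87–96.
Product length = (reverse-primer end) − (forward-primer start) + 1 = 96 − 56 + 1 = 41 bp.

41 bp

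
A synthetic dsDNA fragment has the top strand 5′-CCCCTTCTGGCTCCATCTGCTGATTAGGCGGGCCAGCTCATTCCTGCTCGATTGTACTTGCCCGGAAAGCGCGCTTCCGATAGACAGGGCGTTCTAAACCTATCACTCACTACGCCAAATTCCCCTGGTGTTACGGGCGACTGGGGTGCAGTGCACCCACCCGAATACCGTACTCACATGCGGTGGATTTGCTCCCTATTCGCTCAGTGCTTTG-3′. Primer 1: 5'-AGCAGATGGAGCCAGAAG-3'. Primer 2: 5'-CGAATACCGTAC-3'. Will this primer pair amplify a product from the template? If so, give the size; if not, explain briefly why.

No product — the primers' 3' ends point away from each other.

Primer 1 (AGCAGATGGAGCCAGAAG) has reverse complement CTTCTGGCTCCATCTGCT, which matches the top strand at positions 4–21; primer 1 anneals to the top strand there with its 3' end pointing upstream toward position 4.
Primer 2 (CGAATACCGTAC) matches the top strand directly at positions 162–173; it anneals to the bottom strand with its 3' end pointing downstream toward position 173.
The 3' ends diverge (primer 1 extends toward position 1, primer 2 toward position 214), so the primers never converge on a shared product.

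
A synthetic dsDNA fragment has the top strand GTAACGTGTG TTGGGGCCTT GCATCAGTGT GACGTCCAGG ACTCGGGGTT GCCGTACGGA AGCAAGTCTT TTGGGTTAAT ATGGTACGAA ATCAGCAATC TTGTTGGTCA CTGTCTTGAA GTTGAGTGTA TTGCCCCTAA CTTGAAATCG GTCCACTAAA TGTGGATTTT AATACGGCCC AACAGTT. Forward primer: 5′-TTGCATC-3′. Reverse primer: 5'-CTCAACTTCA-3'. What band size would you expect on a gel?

Forward primer TTGCATC is found on the top strand at positions 19–25.
Taking the reverse complement of CTCAACTTCA gives TGAAGTTGAG, found at positions 117–126 on the template; the primer anneals here to the top strand with its 3' end pointing upstream.
Product length = (reverse-primer end) − (forward-primer start) + 1 = 126 − 19 + 1 = 108 bp.

108 bp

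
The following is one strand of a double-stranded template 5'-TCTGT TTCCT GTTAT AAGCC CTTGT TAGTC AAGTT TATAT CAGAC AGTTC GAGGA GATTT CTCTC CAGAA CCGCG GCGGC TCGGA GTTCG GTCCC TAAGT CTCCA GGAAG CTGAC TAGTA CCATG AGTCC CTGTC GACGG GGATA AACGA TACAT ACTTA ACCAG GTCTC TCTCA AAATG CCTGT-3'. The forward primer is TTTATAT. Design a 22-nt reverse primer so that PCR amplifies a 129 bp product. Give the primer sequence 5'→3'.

The forward primer binds at positions 34–40, so a 129 bp product ends at position 34 + 129 − 1 = 162.
The reverse primer anneals to the top strand over positions 141–162, i.e. to GGATAAACGATACATACTTAAC.
Its sequence written 5'→3' is the reverse complement: GTTAAGTATGTATCGTTTATCC.

5'-GTTAAGTATGTATCGTTTATCC-3'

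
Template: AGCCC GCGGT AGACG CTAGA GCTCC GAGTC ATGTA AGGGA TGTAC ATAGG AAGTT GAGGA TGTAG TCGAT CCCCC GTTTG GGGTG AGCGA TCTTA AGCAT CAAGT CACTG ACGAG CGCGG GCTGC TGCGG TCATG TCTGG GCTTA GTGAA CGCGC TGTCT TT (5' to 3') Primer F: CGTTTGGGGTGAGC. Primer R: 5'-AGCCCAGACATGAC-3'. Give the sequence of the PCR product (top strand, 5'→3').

5'-CGTTTGGGGTGAGCGATCTTAAGCATCAAGTCACTGACGAGCGCGGGCTGCTGCGGTCATGTCTGGGCT-3'

The forward primer matches the template at positions 75–88.
Taking the reverse complement of AGCCCAGACATGAC gives GTCATGTCTGGGCT, found at positions 130–143 on the template; the primer anneals here to the top strand with its 3' end pointing upstream.
The product is the template from position 75 through 143 (69 bp).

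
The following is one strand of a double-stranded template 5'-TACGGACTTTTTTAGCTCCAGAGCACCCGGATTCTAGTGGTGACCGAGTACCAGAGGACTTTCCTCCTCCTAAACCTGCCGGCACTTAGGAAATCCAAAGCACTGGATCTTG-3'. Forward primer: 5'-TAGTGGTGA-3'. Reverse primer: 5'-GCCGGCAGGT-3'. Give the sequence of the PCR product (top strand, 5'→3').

Forward primer TAGTGGTGA is found on the top strand at positions 35–43.
Taking the reverse complement of GCCGGCAGGT gives ACCTGCCGGC, found at positions 74–83 on the template; the primer anneals here to the top strand with its 3' end pointing upstream.
The product is the template from position 35 through 83 (49 bp).

5'-TAGTGGTGACCGAGTACCAGAGGACTTTCCTCCTCCTAAACCTGCCGGC-3'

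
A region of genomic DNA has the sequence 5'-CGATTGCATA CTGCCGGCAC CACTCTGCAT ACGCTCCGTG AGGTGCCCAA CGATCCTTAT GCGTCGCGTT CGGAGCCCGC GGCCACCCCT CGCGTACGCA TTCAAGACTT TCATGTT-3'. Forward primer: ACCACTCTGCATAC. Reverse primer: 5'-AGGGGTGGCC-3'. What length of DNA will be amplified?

72 bp

Scanning the template, ACCACTCTGCATAC occurs at positions 19–32; this primer anneals to the bottom strand there with its 3' end pointing downstream.
The reverse primer's reverse complement is GGCCACCCCT, which matches the template at positions 81–90.
The product runs from position 19 to position 90, so its length is 90 − 19 + 1 = 72 bp.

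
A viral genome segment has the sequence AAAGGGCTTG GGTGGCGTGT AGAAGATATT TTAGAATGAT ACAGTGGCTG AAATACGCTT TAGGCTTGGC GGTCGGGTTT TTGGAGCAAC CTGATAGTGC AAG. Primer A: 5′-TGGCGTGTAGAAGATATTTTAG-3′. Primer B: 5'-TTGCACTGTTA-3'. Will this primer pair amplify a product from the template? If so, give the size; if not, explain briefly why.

Primer B (TTGCACTGTTA) does not match the top strand, and its reverse complement TAACAGTGCAA does not match either.
With no annealing site for primer B, no amplification occurs.

No product — primer B has no binding site in the template.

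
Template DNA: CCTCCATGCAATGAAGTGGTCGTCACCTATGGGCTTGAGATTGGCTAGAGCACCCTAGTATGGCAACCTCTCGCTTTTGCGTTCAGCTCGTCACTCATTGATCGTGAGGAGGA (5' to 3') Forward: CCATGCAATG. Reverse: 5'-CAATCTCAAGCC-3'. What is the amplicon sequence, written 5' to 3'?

Scanning the template, CCATGCAATG occurs at positions 4–13; this primer anneals to the bottom strand there with its 3' end pointing downstream.
Reverse complement of the reverse primer: GGCTTGAGATTG. This occurs on the top strand at positions 32–43.
The product is the template from position 4 through 43 (40 bp).

5'-CCATGCAATGAAGTGGTCGTCACCTATGGGCTTGAGATTG-3'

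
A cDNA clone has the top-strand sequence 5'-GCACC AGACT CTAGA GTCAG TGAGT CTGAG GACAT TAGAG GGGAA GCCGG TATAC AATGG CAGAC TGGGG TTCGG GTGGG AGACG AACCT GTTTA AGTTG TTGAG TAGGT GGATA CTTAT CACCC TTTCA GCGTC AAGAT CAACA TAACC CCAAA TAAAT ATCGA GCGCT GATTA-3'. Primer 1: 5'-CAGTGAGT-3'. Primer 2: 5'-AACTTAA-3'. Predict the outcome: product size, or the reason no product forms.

Yes — an 82 bp product.

Primer 1 (CAGTGAGT) matches the top strand at positions 18–25; it acts as a forward primer.
Primer 2's reverse complement is TTAAGTT, matching the top strand at positions 93–99; it acts as a reverse primer.
The 3' ends face each other across positions 18–99, giving an 82 bp product.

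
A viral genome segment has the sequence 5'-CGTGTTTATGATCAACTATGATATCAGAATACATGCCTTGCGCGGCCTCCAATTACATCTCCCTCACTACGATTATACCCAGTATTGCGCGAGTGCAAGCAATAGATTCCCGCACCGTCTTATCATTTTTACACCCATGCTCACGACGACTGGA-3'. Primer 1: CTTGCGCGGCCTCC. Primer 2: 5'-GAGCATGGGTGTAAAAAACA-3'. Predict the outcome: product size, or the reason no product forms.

No product — primer 2 has no binding site in the template.

Primer 2 (GAGCATGGGTGTAAAAAACA) does not match the top strand, and its reverse complement TGTTTTTTACACCCATGCTC does not match either.
With no annealing site for primer 2, no amplification occurs.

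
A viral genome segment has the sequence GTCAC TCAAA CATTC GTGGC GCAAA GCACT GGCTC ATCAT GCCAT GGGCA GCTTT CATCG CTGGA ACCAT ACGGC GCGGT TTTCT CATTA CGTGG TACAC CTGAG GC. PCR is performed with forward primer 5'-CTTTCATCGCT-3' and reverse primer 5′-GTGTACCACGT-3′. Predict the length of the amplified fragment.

The forward primer matches the template at positions 52–62.
The reverse primer's reverse complement is ACGTGGTACAC, which matches the template at positions 90–100.
Product length = (reverse-primer end) − (forward-primer start) + 1 = 100 − 52 + 1 = 49 bp.

49 bp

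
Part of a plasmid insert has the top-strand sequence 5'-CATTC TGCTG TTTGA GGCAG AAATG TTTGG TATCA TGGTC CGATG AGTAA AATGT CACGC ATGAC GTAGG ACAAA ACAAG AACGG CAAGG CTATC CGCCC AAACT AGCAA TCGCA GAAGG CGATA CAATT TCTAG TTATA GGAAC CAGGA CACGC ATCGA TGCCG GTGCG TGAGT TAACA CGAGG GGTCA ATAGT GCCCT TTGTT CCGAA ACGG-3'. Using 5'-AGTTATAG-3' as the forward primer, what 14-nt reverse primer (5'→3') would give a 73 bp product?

The forward primer binds at positions 134–141, so a 73 bp product ends at position 134 + 73 − 1 = 206.
The reverse primer anneals to the top strand over positions 193–206, i.e. to AGTGCCCTTTGTTC.
Its sequence written 5'→3' is the reverse complement: GAACAAAGGGCACT.

5'-GAACAAAGGGCACT-3'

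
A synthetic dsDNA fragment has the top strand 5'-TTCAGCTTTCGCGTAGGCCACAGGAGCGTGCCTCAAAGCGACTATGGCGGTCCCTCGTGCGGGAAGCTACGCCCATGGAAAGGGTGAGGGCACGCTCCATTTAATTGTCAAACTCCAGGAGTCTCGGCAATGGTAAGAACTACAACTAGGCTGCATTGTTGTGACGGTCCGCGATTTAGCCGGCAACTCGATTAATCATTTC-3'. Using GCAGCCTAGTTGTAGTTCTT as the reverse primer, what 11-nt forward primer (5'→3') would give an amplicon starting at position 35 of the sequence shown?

5'-AAAGCGACTAT-3'

The reverse primer's reverse complement AAGAACTACAACTAGGCTGC matches the template at positions 135–154; the product starts at position 35.
The forward primer is identical to the top strand over positions 35–45: AAAGCGACTAT.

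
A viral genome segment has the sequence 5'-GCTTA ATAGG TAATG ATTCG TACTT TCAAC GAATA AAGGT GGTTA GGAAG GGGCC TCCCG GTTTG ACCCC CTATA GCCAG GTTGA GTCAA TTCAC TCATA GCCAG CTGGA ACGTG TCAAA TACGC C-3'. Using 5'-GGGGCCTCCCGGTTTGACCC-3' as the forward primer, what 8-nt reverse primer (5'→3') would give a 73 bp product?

5'-TATTTGAC-3'

The forward primer binds at positions 50–69, so a 73 bp product ends at position 50 + 73 − 1 = 122.
The reverse primer anneals to the top strand over positions 115–122, i.e. to GTCAAATA.
Its sequence written 5'→3' is the reverse complement: TATTTGAC.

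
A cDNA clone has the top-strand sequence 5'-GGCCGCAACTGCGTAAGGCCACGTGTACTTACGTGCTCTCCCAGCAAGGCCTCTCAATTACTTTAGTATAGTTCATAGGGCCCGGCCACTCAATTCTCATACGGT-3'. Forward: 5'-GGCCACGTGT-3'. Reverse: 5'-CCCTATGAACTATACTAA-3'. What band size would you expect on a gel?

The forward primer matches the template at positions 17–26.
The reverse primer's reverse complement is TTAGTATAGTTCATAGGG, which matches the template at positions 63–80.
Amplicon spans positions 17–80: 64 bp.

64 bp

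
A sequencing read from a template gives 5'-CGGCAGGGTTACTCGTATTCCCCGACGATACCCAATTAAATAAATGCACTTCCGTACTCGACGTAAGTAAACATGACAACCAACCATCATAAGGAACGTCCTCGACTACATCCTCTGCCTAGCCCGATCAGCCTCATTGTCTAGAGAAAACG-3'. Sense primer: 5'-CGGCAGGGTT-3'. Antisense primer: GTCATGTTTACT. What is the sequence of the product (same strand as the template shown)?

Forward primer CGGCAGGGTT is found on the top strand at positions 1–10.
Reverse complement of the reverse primer: AGTAAACATGAC. This occurs on the top strand at positions 66–77.
The product is the template from position 1 through 77 (77 bp).

5'-CGGCAGGGTTACTCGTATTCCCCGACGATACCCAATTAAATAAATGCACTTCCGTACTCGACGTAAGTAAACATGAC-3'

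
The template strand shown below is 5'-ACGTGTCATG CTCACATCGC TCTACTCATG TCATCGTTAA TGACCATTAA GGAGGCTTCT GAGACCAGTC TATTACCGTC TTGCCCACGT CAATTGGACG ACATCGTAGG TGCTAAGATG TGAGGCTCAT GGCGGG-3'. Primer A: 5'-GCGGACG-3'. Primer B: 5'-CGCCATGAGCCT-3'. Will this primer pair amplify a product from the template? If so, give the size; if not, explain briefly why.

No product — primer A has no binding site in the template.

Primer A (GCGGACG) does not match the top strand, and its reverse complement CGTCCGC does not match either.
With no annealing site for primer A, no amplification occurs.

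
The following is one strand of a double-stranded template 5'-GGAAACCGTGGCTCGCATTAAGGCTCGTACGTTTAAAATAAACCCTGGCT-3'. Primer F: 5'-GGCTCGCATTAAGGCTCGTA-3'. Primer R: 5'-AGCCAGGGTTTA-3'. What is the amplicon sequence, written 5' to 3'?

Forward primer GGCTCGCATTAAGGCTCGTA is found on the top strand at positions 10–29.
The reverse primer's reverse complement is TAAACCCTGGCT, which matches the template at positions 39–50.
The product is the template from position 10 through 50 (41 bp).

5'-GGCTCGCATTAAGGCTCGTACGTTTAAAATAAACCCTGGCT-3'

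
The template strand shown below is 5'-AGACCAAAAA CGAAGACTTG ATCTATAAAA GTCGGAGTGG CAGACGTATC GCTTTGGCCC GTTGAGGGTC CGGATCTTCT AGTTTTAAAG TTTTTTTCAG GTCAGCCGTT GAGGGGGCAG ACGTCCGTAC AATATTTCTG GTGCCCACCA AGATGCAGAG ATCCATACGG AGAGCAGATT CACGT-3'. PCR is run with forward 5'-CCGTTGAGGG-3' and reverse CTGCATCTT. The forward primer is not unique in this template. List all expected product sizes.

100 bp, 53 bp

The forward primer CCGTTGAGGG matches the top strand at positions 59–68, 106–115.
The reverse primer's reverse complement is AAGATGCAG, matching at positions 150–158.
Each forward site pairs with the reverse site to give a product ending at position 158: sizes 100, 53 bp.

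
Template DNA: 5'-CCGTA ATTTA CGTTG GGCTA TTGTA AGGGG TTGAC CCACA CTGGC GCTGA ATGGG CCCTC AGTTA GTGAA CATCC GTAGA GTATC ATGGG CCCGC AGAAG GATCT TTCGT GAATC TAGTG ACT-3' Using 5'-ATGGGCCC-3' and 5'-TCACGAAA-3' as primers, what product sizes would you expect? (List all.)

The forward primer ATGGGCCC matches the top strand at positions 51–58, 86–93.
The reverse primer's reverse complement is TTTCGTGA, matching at positions 105–112.
Each forward site pairs with the reverse site to give a product ending at position 112: sizes 62, 27 bp.

62 bp, 27 bp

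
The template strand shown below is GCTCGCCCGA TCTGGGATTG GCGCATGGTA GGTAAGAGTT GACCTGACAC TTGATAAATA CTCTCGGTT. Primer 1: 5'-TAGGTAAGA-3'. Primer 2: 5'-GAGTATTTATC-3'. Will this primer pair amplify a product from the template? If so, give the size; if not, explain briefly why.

Primer 1 (TAGGTAAGA) matches the top strand at positions 29–37; it acts as a forward primer.
Primer 2's reverse complement is GATAAATACTC, matching the top strand at positions 53–63; it acts as a reverse primer.
The 3' ends face each other across positions 29–63, giving a 35 bp product.

Yes — a 35 bp product.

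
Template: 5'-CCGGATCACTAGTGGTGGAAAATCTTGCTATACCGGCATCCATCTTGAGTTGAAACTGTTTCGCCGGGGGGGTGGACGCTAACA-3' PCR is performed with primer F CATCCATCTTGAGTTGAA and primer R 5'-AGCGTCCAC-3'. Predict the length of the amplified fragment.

44 bp

The forward primer matches the template at positions 37–54.
The reverse primer's reverse complement is GTGGACGCT, which matches the template at positions 72–80.
The product runs from position 37 to position 80, so its length is 80 − 37 + 1 = 44 bp.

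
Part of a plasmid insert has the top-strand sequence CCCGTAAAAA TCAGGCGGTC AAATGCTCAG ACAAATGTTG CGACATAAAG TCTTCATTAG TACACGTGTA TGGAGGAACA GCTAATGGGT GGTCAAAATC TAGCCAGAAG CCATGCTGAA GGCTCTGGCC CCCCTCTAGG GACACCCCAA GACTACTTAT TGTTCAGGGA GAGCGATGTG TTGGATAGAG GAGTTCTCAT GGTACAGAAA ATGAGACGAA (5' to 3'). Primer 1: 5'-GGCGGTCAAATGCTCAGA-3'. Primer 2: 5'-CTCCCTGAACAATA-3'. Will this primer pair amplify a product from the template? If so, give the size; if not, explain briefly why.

Primer 1 (GGCGGTCAAATGCTCAGA) matches the top strand at positions 14–31; it acts as a forward primer.
Primer 2's reverse complement is TATTGTTCAGGGAG, matching the top strand at positions 158–171; it acts as a reverse primer.
The 3' ends face each other across positions 14–171, giving a 158 bp product.

Yes — a 158 bp product.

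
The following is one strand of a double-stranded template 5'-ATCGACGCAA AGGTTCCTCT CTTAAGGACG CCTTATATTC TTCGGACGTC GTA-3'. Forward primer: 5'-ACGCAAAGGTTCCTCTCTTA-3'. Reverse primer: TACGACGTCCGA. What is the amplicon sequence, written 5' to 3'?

5'-ACGCAAAGGTTCCTCTCTTAAGGACGCCTTATATTCTTCGGACGTCGTA-3'

The forward primer matches the template at positions 5–24.
Reverse complement of the reverse primer: TCGGACGTCGTA. This occurs on the top strand at positions 42–53.
The product is the template from position 5 through 53 (49 bp).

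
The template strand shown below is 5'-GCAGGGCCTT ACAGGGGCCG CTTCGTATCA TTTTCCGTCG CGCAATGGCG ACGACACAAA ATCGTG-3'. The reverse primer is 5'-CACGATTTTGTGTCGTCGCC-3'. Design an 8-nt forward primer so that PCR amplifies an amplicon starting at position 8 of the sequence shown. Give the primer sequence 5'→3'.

The reverse primer's reverse complement GGCGACGACACAAAATCGTG matches the template at positions 47–66; the product starts at position 8.
The forward primer is identical to the top strand over positions 8–15: CTTACAGG.

5'-CTTACAGG-3'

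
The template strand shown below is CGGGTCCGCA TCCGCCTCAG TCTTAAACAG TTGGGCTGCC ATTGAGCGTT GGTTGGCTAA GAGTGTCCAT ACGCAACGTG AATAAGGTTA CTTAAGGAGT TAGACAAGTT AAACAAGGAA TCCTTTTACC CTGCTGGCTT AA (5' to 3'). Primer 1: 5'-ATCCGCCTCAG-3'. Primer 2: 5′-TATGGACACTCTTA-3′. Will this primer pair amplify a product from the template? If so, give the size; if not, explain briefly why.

Primer 1 (ATCCGCCTCAG) matches the top strand at positions 10–20; it acts as a forward primer.
Primer 2's reverse complement is TAAGAGTGTCCATA, matching the top strand at positions 58–71; it acts as a reverse primer.
The 3' ends face each other across positions 10–71, giving a 62 bp product.

Yes — a 62 bp product.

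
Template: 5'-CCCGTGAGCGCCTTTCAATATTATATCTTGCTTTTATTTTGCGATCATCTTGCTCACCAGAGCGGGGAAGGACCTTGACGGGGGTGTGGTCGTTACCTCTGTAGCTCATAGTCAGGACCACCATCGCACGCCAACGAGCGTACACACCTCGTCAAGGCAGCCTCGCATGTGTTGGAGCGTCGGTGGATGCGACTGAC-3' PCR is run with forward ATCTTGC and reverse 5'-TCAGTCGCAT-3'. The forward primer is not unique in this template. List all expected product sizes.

The forward primer ATCTTGC matches the top strand at positions 25–31, 47–53.
The reverse primer's reverse complement is ATGCGACTGA, matching at positions 187–196.
Each forward site pairs with the reverse site to give a product ending at position 196: sizes 172, 150 bp.

172 bp, 150 bp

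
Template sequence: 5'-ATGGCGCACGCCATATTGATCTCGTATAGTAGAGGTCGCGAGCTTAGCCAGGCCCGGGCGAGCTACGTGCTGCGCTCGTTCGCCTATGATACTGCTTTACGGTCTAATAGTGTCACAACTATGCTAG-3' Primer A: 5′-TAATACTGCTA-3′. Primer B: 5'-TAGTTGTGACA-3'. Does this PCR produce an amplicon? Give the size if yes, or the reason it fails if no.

No product — primer A has no binding site in the template.

Primer A (TAATACTGCTA) does not match the top strand, and its reverse complement TAGCAGTATTA does not match either.
With no annealing site for primer A, no amplification occurs.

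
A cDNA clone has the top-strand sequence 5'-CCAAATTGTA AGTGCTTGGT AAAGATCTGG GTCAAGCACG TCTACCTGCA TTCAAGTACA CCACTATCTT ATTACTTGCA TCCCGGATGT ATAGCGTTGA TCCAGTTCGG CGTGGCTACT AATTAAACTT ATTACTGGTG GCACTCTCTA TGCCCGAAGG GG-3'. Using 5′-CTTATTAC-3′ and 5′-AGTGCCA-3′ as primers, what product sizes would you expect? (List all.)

The forward primer CTTATTAC matches the top strand at positions 68–75, 128–135.
The reverse primer's reverse complement is TGGCACT, matching at positions 139–145.
Each forward site pairs with the reverse site to give a product ending at position 145: sizes 78, 18 bp.

78 bp, 18 bp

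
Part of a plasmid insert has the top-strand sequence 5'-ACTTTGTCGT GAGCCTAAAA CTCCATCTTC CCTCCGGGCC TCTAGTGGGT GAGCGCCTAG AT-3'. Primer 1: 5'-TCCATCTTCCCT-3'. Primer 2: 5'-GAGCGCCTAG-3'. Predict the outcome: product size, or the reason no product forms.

Primer 1 (TCCATCTTCCCT) matches the top strand at positions 22–33 (3' end points downstream).
Primer 2 (GAGCGCCTAG) also matches the top strand directly, at positions 51–60 — its reverse complement CTAGGCGCTC is not present.
Both primers anneal to the bottom strand with 3' ends pointing the same way, so neither can prime synthesis back toward the other.

No product — both primers anneal to the same strand and extend in the same direction.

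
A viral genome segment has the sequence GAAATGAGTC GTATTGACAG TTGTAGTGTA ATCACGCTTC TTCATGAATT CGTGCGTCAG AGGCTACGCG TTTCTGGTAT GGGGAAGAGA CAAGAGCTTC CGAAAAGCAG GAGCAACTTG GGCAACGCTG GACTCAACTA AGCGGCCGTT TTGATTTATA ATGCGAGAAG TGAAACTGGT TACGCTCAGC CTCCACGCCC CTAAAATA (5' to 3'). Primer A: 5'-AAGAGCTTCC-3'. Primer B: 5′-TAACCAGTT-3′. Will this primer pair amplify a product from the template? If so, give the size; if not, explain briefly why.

Yes — a 91 bp product.

Primer A (AAGAGCTTCC) matches the top strand at positions 92–101; it acts as a forward primer.
Primer B's reverse complement is AACTGGTTA, matching the top strand at positions 174–182; it acts as a reverse primer.
The 3' ends face each other across positions 92–182, giving a 91 bp product.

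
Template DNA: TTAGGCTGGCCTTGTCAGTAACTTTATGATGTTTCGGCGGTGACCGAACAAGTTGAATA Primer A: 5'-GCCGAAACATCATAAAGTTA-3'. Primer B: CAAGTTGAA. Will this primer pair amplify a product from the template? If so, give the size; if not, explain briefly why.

No product — the primers' 3' ends point away from each other.

Primer A (GCCGAAACATCATAAAGTTA) has reverse complement TAACTTTATGATGTTTCGGC, which matches the top strand at positions 19–38; primer A anneals to the top strand there with its 3' end pointing upstream toward position 19.
Primer B (CAAGTTGAA) matches the top strand directly at positions 49–57; it anneals to the bottom strand with its 3' end pointing downstream toward position 57.
The 3' ends diverge (primer A extends toward position 1, primer B toward position 59), so the primers never converge on a shared product.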